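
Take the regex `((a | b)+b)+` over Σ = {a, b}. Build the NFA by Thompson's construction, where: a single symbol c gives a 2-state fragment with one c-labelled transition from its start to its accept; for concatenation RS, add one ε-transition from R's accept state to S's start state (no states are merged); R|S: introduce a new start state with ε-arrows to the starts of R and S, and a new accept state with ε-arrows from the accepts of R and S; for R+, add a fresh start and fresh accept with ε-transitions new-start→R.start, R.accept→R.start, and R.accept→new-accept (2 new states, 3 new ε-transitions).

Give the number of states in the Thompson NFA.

12

Bottom-up over the parse tree:
Each of the 3 symbol leaves contributes a 2-state fragment.
  a | b : 6 states
  (a | b)+ : 8 states
  (a | b)+b : 10 states
  ((a | b)+b)+ : 12 states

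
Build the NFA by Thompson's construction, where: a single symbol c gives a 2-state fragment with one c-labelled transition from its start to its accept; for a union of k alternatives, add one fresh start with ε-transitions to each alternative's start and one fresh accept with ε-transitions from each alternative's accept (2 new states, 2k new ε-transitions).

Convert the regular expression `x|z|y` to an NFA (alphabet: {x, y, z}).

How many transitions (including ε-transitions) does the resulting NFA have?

Per subexpression:
Each of the 3 symbol leaves contributes 1 transition (1 symbol, 0 ε).
  x|z|y = 9 transitions (3 symbol, 6 ε)

9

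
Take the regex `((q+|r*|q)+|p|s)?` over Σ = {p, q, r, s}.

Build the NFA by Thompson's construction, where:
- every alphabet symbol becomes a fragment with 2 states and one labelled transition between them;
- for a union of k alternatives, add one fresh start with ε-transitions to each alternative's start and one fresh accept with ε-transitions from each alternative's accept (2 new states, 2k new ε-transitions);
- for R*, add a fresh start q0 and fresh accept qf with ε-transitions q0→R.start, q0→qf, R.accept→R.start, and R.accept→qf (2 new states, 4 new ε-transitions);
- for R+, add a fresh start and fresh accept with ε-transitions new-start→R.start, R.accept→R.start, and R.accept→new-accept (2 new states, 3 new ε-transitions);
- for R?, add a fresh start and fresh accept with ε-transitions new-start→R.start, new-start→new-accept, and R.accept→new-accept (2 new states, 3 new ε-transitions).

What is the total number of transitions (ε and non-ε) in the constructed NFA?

Bottom-up over the parse tree:
Each of the 5 symbol leaves contributes 1 transition (1 symbol, 0 ε).
  q+ — 4 transitions (1 symbol, 3 ε)
  r* — 5 transitions (1 symbol, 4 ε)
  q+|r*|q — 16 transitions (3 symbol, 13 ε)
  (q+|r*|q)+ — 19 transitions (3 symbol, 16 ε)
  (q+|r*|q)+|p|s — 27 transitions (5 symbol, 22 ε)
  ((q+|r*|q)+|p|s)? — 30 transitions (5 symbol, 25 ε)

30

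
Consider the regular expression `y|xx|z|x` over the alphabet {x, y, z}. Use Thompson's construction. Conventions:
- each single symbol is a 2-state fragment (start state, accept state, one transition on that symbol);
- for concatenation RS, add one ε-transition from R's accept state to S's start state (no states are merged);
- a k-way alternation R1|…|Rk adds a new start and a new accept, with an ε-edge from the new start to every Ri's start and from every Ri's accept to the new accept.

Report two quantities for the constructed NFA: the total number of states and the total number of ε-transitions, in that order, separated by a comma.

Bottom-up over the parse tree:
Each of the 5 symbol leaves contributes 2 states and 0 ε-transitions.
  xx — 4 states, 1 ε-transition
  y|xx|z|x — 12 states, 9 ε-transitions

12, 9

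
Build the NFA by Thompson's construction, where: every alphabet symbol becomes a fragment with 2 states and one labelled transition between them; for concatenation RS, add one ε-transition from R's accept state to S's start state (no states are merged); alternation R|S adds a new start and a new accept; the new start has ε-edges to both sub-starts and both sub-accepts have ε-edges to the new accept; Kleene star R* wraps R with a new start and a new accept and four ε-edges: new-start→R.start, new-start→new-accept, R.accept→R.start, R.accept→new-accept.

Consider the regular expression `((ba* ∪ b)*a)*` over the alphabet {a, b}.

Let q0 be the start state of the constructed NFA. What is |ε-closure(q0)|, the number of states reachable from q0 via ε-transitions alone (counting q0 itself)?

8

Let C(F) = |ε-closure(F.start)| within fragment F, and note whether F accepts ε. Symbol fragments have C = 1 and do not accept ε. Then:
  a* — new start has ε-edges to the inner start and to the new accept, so C = 2 + 1 = 3
  ba* — C equals the left operand's closure size = 1 (its accept is not ε-reachable, so the closure stops there)
  ba* ∪ b — new start ε-reaches every alternative's start; none of them accept ε, so the new accept is not reached: C = 1 + 1 + 1 = 3
  (ba* ∪ b)* — the star's fresh start ε-reaches both the body's start and the fresh accept: C = 2 + 3 = 5
  (ba* ∪ b)*a — the left operand accepts ε, so the closure extends into the next operand (via the concat ε-link); C = 5 + 1 = 6
  ((ba* ∪ b)*a)* — the star's fresh start ε-reaches both the body's start and the fresh accept: C = 2 + 6 = 8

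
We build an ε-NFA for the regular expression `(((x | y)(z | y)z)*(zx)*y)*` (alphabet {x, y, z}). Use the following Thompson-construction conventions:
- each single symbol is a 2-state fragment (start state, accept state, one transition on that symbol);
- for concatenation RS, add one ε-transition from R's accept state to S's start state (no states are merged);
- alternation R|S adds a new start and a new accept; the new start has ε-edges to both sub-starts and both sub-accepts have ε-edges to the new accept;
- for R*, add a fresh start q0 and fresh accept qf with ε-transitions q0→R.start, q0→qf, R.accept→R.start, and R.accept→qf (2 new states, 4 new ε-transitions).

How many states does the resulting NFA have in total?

26

Per subexpression:
Each of the 8 symbol leaves contributes a 2-state fragment.
  x | y — 6 states
  z | y — 6 states
  (x | y)(z | y)z — 14 states
  ((x | y)(z | y)z)* — 16 states
  zx — 4 states
  (zx)* — 6 states
  ((x | y)(z | y)z)*(zx)*y — 24 states
  (((x | y)(z | y)z)*(zx)*y)* — 26 states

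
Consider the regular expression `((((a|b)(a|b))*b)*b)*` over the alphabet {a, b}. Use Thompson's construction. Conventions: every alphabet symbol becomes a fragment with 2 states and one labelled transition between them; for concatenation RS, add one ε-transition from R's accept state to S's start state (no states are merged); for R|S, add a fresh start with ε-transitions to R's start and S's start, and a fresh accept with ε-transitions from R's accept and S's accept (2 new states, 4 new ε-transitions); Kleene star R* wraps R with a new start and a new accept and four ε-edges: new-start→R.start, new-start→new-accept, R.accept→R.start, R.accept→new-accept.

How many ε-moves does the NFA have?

23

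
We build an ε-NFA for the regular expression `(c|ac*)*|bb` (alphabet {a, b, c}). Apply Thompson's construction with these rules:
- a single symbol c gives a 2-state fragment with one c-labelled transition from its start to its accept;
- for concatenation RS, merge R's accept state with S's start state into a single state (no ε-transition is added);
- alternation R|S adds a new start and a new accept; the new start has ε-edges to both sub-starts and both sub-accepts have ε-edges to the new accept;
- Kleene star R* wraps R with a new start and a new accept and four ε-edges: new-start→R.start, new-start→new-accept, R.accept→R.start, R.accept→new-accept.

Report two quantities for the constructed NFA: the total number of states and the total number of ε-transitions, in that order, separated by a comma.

By structural recursion:
Each of the 5 symbol leaves contributes 2 states and 0 ε-transitions.
  c* → 4 states, 4 ε-transitions
  ac* → 5 states, 4 ε-transitions
  c|ac* → 9 states, 8 ε-transitions
  (c|ac*)* → 11 states, 12 ε-transitions
  bb → 3 states, 0 ε-transitions
  (c|ac*)*|bb → 16 states, 16 ε-transitions

16, 16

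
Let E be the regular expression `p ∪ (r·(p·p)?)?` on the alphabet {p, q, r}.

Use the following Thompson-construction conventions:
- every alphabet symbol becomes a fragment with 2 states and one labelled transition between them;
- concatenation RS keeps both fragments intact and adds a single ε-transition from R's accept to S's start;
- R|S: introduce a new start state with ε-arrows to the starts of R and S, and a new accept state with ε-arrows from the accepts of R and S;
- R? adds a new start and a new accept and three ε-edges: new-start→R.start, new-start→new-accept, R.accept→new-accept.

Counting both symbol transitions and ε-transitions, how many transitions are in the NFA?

Per subexpression:
Each of the 4 symbol leaves contributes 1 transition (1 symbol, 0 ε).
  p·p : 3 transitions (2 symbol, 1 ε)
  (p·p)? : 6 transitions (2 symbol, 4 ε)
  r·(p·p)? : 8 transitions (3 symbol, 5 ε)
  (r·(p·p)?)? : 11 transitions (3 symbol, 8 ε)
  p ∪ (r·(p·p)?)? : 16 transitions (4 symbol, 12 ε)

16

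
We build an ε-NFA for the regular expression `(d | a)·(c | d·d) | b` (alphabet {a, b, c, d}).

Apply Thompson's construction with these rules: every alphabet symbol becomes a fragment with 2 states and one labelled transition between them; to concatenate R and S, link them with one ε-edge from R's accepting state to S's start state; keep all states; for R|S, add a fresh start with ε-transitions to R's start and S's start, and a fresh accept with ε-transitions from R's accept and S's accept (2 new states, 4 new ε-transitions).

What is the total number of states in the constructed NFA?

18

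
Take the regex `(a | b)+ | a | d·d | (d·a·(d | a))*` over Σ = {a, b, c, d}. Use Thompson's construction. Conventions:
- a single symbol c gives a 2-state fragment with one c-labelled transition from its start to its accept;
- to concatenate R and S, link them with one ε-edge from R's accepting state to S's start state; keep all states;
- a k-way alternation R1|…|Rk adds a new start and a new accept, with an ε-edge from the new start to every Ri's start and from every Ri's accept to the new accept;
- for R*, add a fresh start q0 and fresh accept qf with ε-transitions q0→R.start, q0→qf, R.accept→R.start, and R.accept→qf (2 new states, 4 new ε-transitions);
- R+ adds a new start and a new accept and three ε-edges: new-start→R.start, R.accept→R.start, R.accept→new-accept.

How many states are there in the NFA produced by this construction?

Bottom-up over the parse tree:
Each of the 9 symbol leaves contributes a 2-state fragment.
  a | b — 6 states
  (a | b)+ — 8 states
  d·d — 4 states
  d | a — 6 states
  d·a·(d | a) — 10 states
  (d·a·(d | a))* — 12 states
  (a | b)+ | a | d·d | (d·a·(d | a))* — 28 states

28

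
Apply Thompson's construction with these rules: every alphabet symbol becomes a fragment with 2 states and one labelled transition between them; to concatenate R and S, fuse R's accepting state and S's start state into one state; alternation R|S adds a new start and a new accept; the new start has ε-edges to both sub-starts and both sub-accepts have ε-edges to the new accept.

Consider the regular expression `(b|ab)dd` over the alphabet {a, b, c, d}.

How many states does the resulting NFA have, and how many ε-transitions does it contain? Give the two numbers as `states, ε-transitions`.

Building bottom-up:
Each of the 5 symbol leaves contributes 2 states and 0 ε-transitions.
  ab = 3 states, 0 ε-transitions
  b|ab = 7 states, 4 ε-transitions
  (b|ab)dd = 9 states, 4 ε-transitions

9, 4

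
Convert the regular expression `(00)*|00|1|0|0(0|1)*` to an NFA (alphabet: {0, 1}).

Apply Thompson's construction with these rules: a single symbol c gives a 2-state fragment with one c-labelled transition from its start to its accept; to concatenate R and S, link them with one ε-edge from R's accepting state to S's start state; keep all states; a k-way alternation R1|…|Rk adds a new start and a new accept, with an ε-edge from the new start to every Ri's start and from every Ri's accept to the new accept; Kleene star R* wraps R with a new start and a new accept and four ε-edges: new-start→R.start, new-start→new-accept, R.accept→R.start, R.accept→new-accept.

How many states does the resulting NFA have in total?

26

By structural recursion:
Each of the 9 symbol leaves contributes a 2-state fragment.
  00 = 4 states
  (00)* = 6 states
  00 = 4 states
  0|1 = 6 states
  (0|1)* = 8 states
  0(0|1)* = 10 states
  (00)*|00|1|0|0(0|1)* = 26 states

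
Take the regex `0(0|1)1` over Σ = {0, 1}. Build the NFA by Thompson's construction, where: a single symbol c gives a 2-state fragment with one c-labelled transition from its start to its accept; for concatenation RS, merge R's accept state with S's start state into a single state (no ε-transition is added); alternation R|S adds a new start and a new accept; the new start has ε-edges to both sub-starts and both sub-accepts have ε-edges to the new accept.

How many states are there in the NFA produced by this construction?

8

Bottom-up over the parse tree:
Each of the 4 symbol leaves contributes a 2-state fragment.
  0|1 → 6 states
  0(0|1)1 → 8 states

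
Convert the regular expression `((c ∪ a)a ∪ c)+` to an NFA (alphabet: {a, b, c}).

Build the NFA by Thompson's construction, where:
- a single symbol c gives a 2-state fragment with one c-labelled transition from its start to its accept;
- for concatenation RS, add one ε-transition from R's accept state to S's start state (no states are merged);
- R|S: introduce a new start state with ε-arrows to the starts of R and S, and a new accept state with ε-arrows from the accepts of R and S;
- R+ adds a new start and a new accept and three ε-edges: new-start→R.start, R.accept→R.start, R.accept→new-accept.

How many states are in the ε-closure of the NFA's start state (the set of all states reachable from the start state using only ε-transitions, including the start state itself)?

Compute the ε-closure size of each fragment's start state recursively; a symbol fragment's start has no outgoing ε-edge, so its closure is just itself (size 1).
  c ∪ a → new start ε-reaches every alternative's start; none of them accept ε, so the new accept is not reached: |closure| = 1 + 1 + 1 = 3
  (c ∪ a)a → same as the first factor's closure: |closure| = 3
  (c ∪ a)a ∪ c → |closure| = 1 + 3 + 1 = 5 (the new accept is not ε-reachable since no branch accepts ε)
  ((c ∪ a)a ∪ c)+ → |closure| = 1 + 5 = 6 (the body doesn't accept ε, so the new accept is not reached)

6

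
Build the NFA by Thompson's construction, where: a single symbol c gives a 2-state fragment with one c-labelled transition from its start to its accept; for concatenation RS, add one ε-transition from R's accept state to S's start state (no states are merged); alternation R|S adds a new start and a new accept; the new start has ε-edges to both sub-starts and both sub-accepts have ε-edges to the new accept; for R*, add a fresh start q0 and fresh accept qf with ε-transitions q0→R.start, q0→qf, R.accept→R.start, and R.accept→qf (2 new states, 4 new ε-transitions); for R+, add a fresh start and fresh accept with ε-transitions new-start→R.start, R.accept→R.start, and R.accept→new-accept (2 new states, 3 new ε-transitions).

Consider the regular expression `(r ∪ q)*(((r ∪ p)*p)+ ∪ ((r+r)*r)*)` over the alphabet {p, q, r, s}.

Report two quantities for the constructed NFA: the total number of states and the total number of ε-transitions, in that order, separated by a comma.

34, 38

Bottom-up over the parse tree:
Each of the 8 symbol leaves contributes 2 states and 0 ε-transitions.
  r ∪ q → 6 states, 4 ε-transitions
  (r ∪ q)* → 8 states, 8 ε-transitions
  r ∪ p → 6 states, 4 ε-transitions
  (r ∪ p)* → 8 states, 8 ε-transitions
  (r ∪ p)*p → 10 states, 9 ε-transitions
  ((r ∪ p)*p)+ → 12 states, 12 ε-transitions
  r+ → 4 states, 3 ε-transitions
  r+r → 6 states, 4 ε-transitions
  (r+r)* → 8 states, 8 ε-transitions
  (r+r)*r → 10 states, 9 ε-transitions
  ((r+r)*r)* → 12 states, 13 ε-transitions
  ((r ∪ p)*p)+ ∪ ((r+r)*r)* → 26 states, 29 ε-transitions
  (r ∪ q)*(((r ∪ p)*p)+ ∪ ((r+r)*r)*) → 34 states, 38 ε-transitions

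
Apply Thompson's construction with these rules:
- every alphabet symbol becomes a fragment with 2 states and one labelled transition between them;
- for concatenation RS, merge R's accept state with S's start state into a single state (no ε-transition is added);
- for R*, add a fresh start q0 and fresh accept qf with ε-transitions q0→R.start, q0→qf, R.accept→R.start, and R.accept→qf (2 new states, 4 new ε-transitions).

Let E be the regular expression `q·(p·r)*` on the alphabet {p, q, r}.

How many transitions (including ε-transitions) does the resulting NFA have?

By structural recursion:
Each of the 3 symbol leaves contributes 1 transition (1 symbol, 0 ε).
  p·r — 2 transitions (2 symbol, 0 ε)
  (p·r)* — 6 transitions (2 symbol, 4 ε)
  q·(p·r)* — 7 transitions (3 symbol, 4 ε)

7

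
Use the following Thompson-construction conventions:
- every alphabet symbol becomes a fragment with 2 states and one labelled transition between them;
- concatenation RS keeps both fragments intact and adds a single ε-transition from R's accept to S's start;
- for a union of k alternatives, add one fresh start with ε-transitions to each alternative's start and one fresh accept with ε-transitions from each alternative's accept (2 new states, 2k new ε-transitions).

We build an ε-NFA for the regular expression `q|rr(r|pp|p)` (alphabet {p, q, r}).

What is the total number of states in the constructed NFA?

18

Per subexpression:
Each of the 7 symbol leaves contributes a 2-state fragment.
  pp = 4 states
  r|pp|p = 10 states
  rr(r|pp|p) = 14 states
  q|rr(r|pp|p) = 18 states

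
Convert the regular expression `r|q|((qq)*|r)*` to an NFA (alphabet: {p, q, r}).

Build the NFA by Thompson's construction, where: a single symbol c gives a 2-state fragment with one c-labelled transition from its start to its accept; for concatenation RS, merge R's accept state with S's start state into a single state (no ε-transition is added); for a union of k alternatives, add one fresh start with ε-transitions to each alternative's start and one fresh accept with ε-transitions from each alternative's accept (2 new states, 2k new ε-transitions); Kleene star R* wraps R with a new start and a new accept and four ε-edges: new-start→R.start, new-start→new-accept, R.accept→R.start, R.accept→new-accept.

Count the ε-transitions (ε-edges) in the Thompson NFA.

18

Recursing over subexpressions:
Each of the 5 symbol leaves contributes 0 ε-transitions.
  qq → 0 ε-transitions
  (qq)* → 4 ε-transitions
  (qq)*|r → 8 ε-transitions
  ((qq)*|r)* → 12 ε-transitions
  r|q|((qq)*|r)* → 18 ε-transitions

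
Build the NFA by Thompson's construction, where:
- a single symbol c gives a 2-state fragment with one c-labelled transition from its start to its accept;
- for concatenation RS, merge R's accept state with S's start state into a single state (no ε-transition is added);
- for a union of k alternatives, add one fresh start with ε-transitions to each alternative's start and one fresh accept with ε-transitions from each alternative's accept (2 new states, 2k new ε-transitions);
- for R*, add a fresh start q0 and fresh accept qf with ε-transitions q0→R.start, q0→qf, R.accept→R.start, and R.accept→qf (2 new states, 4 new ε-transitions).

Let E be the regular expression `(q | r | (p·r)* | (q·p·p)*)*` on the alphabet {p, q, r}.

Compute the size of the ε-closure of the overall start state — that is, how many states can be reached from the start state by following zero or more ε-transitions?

Let C(F) = |ε-closure(F.start)| within fragment F, and note whether F accepts ε. Symbol fragments have C = 1 and do not accept ε. Then:
  p·r : same as the first factor's closure: C = 1
  (p·r)* : the star's fresh start ε-reaches both the body's start and the fresh accept: C = 2 + 1 = 3
  q·p·p : same as the first factor's closure: C = 1
  (q·p·p)* : the star's fresh start ε-reaches both the body's start and the fresh accept: C = 2 + 1 = 3
  q | r | (p·r)* | (q·p·p)* : C = 1 (new start) + (1 + 1 + 3 + 3) + 1 (new accept, since some branch ε-reaches its own accept) = 10
  (q | r | (p·r)* | (q·p·p)*)* : new start has ε-edges to the inner start and to the new accept, so C = 2 + 10 = 12

12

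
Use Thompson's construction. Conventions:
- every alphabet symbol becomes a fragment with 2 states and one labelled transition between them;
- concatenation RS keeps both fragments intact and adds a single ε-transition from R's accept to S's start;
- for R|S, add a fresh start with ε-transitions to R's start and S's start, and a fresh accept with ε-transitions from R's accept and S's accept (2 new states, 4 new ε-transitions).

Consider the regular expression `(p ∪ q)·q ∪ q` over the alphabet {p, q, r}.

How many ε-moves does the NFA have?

9

Bottom-up over the parse tree:
Each of the 4 symbol leaves contributes 0 ε-transitions.
  p ∪ q — 4 ε-transitions
  (p ∪ q)·q — 5 ε-transitions
  (p ∪ q)·q ∪ q — 9 ε-transitions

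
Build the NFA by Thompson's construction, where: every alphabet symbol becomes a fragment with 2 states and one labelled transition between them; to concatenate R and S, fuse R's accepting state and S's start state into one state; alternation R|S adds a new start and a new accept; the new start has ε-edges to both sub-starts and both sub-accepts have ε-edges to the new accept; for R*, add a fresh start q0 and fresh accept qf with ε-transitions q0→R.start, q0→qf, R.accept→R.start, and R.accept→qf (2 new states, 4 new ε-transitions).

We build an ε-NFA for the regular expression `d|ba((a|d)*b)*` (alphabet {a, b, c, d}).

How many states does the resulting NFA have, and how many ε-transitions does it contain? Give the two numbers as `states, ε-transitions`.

Building bottom-up:
Each of the 6 symbol leaves contributes 2 states and 0 ε-transitions.
  a|d — 6 states, 4 ε-transitions
  (a|d)* — 8 states, 8 ε-transitions
  (a|d)*b — 9 states, 8 ε-transitions
  ((a|d)*b)* — 11 states, 12 ε-transitions
  ba((a|d)*b)* — 13 states, 12 ε-transitions
  d|ba((a|d)*b)* — 17 states, 16 ε-transitions

17, 16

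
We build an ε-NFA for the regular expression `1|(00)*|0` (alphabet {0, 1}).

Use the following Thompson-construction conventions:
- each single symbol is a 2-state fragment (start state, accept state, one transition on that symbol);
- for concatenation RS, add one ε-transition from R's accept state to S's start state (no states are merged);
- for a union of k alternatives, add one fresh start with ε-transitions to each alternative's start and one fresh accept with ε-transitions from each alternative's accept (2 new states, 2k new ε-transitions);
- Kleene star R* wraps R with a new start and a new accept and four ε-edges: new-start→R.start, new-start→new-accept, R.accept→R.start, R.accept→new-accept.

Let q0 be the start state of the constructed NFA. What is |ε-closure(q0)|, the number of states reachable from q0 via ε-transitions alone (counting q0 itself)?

Compute the ε-closure size of each fragment's start state recursively; a symbol fragment's start has no outgoing ε-edge, so its closure is just itself (size 1).
  00 : same as the first factor's closure: C = 1
  (00)* : C = 1 (new start) + 1 (body) + 1 (new accept) = 3
  1|(00)*|0 : C = 1 (new start) + (1 + 3 + 1) + 1 (new accept, since some branch ε-reaches its own accept) = 7

7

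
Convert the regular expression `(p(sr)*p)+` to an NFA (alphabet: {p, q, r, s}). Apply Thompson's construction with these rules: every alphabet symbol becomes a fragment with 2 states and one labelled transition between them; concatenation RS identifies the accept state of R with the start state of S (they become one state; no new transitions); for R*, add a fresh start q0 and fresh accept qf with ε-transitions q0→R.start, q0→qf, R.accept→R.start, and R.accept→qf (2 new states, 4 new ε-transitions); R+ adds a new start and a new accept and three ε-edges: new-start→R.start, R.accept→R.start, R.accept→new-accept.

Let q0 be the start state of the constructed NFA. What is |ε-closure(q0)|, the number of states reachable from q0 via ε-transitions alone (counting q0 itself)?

2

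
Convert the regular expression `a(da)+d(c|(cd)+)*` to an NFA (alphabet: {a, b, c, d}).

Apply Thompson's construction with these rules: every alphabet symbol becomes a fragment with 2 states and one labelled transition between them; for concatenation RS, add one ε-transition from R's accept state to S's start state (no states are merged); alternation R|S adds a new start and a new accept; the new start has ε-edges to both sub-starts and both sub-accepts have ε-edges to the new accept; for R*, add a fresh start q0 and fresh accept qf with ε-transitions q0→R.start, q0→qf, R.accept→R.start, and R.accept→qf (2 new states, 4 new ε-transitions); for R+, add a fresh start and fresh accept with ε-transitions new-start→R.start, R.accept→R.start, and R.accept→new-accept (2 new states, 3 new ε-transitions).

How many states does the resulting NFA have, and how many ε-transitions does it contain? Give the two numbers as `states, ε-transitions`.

Recursing over subexpressions:
Each of the 7 symbol leaves contributes 2 states and 0 ε-transitions.
  da → 4 states, 1 ε-transition
  (da)+ → 6 states, 4 ε-transitions
  cd → 4 states, 1 ε-transition
  (cd)+ → 6 states, 4 ε-transitions
  c|(cd)+ → 10 states, 8 ε-transitions
  (c|(cd)+)* → 12 states, 12 ε-transitions
  a(da)+d(c|(cd)+)* → 22 states, 19 ε-transitions

22, 19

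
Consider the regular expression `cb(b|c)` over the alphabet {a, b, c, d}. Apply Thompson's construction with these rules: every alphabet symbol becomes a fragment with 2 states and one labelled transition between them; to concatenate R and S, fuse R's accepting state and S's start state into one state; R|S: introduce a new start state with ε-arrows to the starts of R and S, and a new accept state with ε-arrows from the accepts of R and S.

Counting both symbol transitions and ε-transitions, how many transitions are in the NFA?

8

Building bottom-up:
Each of the 4 symbol leaves contributes 1 transition (1 symbol, 0 ε).
  b|c : 6 transitions (2 symbol, 4 ε)
  cb(b|c) : 8 transitions (4 symbol, 4 ε)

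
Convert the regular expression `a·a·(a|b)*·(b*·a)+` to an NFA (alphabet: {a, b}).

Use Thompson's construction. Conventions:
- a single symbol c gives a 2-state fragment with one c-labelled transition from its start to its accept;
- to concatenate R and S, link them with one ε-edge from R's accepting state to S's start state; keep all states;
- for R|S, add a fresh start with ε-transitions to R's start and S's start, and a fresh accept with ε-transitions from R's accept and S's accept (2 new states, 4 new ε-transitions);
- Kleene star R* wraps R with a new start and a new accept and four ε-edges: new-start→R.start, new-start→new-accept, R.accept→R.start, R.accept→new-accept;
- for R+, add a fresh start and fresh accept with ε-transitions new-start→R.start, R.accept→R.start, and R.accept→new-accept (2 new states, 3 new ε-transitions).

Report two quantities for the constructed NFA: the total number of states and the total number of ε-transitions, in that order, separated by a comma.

20, 19

Bottom-up over the parse tree:
Each of the 6 symbol leaves contributes 2 states and 0 ε-transitions.
  a|b : 6 states, 4 ε-transitions
  (a|b)* : 8 states, 8 ε-transitions
  b* : 4 states, 4 ε-transitions
  b*·a : 6 states, 5 ε-transitions
  (b*·a)+ : 8 states, 8 ε-transitions
  a·a·(a|b)*·(b*·a)+ : 20 states, 19 ε-transitions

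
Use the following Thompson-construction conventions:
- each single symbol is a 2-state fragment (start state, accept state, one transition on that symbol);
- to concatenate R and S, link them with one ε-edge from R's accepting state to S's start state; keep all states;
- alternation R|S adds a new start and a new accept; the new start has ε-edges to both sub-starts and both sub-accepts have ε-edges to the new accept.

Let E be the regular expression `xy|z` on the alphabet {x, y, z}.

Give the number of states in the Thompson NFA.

8

Building bottom-up:
Each of the 3 symbol leaves contributes a 2-state fragment.
  xy : 4 states
  xy|z : 8 states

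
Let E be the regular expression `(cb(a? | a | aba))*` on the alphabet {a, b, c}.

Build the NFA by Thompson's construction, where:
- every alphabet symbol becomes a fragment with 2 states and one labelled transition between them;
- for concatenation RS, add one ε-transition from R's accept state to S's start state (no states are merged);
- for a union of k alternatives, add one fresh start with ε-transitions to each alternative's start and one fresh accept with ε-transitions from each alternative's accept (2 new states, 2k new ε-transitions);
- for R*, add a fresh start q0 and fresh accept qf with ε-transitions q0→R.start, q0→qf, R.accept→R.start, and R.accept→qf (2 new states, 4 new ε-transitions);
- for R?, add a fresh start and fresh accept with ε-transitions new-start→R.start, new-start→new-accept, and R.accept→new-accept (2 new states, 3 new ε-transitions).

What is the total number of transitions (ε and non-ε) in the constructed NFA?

24

Bottom-up over the parse tree:
Each of the 7 symbol leaves contributes 1 transition (1 symbol, 0 ε).
  a? — 4 transitions (1 symbol, 3 ε)
  aba — 5 transitions (3 symbol, 2 ε)
  a? | a | aba — 16 transitions (5 symbol, 11 ε)
  cb(a? | a | aba) — 20 transitions (7 symbol, 13 ε)
  (cb(a? | a | aba))* — 24 transitions (7 symbol, 17 ε)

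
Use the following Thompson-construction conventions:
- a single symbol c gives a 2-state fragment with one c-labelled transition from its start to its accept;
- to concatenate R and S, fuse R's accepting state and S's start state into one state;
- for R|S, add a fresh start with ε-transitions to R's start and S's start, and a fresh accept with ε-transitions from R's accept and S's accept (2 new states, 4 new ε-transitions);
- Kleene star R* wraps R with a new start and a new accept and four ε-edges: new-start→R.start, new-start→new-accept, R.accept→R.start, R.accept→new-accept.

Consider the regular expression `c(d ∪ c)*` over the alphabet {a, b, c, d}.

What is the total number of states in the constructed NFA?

9

Per subexpression:
Each of the 3 symbol leaves contributes a 2-state fragment.
  d ∪ c — 6 states
  (d ∪ c)* — 8 states
  c(d ∪ c)* — 9 states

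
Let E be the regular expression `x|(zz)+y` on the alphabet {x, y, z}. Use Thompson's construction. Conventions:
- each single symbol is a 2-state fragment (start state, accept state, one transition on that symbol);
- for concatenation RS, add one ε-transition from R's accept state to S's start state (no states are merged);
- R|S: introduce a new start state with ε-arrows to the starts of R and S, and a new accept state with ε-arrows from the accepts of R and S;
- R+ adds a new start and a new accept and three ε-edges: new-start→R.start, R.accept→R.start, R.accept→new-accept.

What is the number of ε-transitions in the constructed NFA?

Per subexpression:
Each of the 4 symbol leaves contributes 0 ε-transitions.
  zz — 1 ε-transition
  (zz)+ — 4 ε-transitions
  (zz)+y — 5 ε-transitions
  x|(zz)+y — 9 ε-transitions

9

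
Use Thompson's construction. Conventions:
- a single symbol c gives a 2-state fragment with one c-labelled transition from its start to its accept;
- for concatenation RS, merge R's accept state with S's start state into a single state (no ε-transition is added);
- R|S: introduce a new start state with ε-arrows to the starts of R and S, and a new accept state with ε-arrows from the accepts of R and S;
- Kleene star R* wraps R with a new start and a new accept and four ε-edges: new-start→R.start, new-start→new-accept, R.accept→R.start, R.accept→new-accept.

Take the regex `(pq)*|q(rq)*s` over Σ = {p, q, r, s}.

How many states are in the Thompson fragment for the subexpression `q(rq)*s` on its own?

7

Fragment for `q(rq)*s`:
Each of the 4 symbol leaves contributes a 2-state fragment.
  rq — 3 states
  (rq)* — 5 states
  q(rq)*s — 7 states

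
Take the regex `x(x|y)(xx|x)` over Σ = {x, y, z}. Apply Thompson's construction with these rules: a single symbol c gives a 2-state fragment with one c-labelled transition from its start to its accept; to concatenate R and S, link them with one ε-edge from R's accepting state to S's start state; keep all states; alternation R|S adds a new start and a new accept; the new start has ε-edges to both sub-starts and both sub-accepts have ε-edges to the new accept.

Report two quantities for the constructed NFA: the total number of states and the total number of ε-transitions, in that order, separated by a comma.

16, 11

Recursing over subexpressions:
Each of the 6 symbol leaves contributes 2 states and 0 ε-transitions.
  x|y : 6 states, 4 ε-transitions
  xx : 4 states, 1 ε-transition
  xx|x : 8 states, 5 ε-transitions
  x(x|y)(xx|x) : 16 states, 11 ε-transitions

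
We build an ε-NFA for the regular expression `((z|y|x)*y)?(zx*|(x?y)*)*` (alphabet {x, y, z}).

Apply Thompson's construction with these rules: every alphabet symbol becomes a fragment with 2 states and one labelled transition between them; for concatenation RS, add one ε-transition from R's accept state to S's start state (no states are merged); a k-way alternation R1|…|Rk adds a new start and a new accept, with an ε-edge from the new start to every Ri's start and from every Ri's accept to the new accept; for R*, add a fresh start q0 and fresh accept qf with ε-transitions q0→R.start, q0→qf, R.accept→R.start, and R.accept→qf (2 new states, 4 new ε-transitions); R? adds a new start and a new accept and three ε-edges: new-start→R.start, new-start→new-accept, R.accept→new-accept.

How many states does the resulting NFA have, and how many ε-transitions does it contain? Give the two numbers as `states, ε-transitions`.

32, 36

Bottom-up over the parse tree:
Each of the 8 symbol leaves contributes 2 states and 0 ε-transitions.
  z|y|x → 8 states, 6 ε-transitions
  (z|y|x)* → 10 states, 10 ε-transitions
  (z|y|x)*y → 12 states, 11 ε-transitions
  ((z|y|x)*y)? → 14 states, 14 ε-transitions
  x* → 4 states, 4 ε-transitions
  zx* → 6 states, 5 ε-transitions
  x? → 4 states, 3 ε-transitions
  x?y → 6 states, 4 ε-transitions
  (x?y)* → 8 states, 8 ε-transitions
  zx*|(x?y)* → 16 states, 17 ε-transitions
  (zx*|(x?y)*)* → 18 states, 21 ε-transitions
  ((z|y|x)*y)?(zx*|(x?y)*)* → 32 states, 36 ε-transitions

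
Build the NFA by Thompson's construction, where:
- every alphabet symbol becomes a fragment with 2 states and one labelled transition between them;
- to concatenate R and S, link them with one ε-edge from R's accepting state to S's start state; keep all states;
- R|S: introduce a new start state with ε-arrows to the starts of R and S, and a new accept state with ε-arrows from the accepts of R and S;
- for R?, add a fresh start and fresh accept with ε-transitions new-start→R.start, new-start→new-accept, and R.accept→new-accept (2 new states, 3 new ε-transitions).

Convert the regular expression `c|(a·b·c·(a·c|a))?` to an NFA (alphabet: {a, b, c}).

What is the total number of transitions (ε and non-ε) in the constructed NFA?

22

Per subexpression:
Each of the 7 symbol leaves contributes 1 transition (1 symbol, 0 ε).
  a·c : 3 transitions (2 symbol, 1 ε)
  a·c|a : 8 transitions (3 symbol, 5 ε)
  a·b·c·(a·c|a) : 14 transitions (6 symbol, 8 ε)
  (a·b·c·(a·c|a))? : 17 transitions (6 symbol, 11 ε)
  c|(a·b·c·(a·c|a))? : 22 transitions (7 symbol, 15 ε)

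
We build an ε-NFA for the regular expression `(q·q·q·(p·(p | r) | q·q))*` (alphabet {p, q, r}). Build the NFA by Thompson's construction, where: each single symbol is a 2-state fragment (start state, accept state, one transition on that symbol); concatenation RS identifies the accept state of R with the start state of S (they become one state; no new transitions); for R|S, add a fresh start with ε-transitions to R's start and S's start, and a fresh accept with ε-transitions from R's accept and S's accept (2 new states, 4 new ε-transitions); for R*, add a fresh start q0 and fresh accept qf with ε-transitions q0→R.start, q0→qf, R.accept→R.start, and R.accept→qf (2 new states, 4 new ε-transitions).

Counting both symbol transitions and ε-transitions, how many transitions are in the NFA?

20

Recursing over subexpressions:
Each of the 8 symbol leaves contributes 1 transition (1 symbol, 0 ε).
  p | r → 6 transitions (2 symbol, 4 ε)
  p·(p | r) → 7 transitions (3 symbol, 4 ε)
  q·q → 2 transitions (2 symbol, 0 ε)
  p·(p | r) | q·q → 13 transitions (5 symbol, 8 ε)
  q·q·q·(p·(p | r) | q·q) → 16 transitions (8 symbol, 8 ε)
  (q·q·q·(p·(p | r) | q·q))* → 20 transitions (8 symbol, 12 ε)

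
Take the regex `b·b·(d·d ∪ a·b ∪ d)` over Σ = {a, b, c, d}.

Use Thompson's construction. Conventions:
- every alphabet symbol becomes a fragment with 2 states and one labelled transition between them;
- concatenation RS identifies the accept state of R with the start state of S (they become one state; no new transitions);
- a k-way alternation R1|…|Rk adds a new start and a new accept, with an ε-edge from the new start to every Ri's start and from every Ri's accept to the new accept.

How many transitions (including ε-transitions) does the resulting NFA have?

13

Building bottom-up:
Each of the 7 symbol leaves contributes 1 transition (1 symbol, 0 ε).
  d·d → 2 transitions (2 symbol, 0 ε)
  a·b → 2 transitions (2 symbol, 0 ε)
  d·d ∪ a·b ∪ d → 11 transitions (5 symbol, 6 ε)
  b·b·(d·d ∪ a·b ∪ d) → 13 transitions (7 symbol, 6 ε)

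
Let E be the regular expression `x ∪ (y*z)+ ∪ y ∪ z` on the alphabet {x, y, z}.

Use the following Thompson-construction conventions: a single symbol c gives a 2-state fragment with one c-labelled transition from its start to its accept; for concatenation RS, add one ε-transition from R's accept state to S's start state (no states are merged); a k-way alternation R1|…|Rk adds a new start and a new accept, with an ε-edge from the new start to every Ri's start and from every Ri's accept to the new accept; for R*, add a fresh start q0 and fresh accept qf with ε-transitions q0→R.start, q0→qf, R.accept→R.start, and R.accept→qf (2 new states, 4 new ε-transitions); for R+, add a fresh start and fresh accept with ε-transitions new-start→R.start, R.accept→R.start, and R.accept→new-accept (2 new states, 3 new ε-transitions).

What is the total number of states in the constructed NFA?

Per subexpression:
Each of the 5 symbol leaves contributes a 2-state fragment.
  y* : 4 states
  y*z : 6 states
  (y*z)+ : 8 states
  x ∪ (y*z)+ ∪ y ∪ z : 16 states

16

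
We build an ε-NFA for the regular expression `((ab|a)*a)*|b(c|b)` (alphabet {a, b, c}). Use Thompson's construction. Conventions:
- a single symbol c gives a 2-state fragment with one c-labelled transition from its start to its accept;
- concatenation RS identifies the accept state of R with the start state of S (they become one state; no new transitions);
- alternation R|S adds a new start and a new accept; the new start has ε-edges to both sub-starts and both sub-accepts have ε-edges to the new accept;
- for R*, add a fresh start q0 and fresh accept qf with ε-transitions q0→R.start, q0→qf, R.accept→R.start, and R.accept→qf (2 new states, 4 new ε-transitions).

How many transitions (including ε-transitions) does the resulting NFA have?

Bottom-up over the parse tree:
Each of the 7 symbol leaves contributes 1 transition (1 symbol, 0 ε).
  ab : 2 transitions (2 symbol, 0 ε)
  ab|a : 7 transitions (3 symbol, 4 ε)
  (ab|a)* : 11 transitions (3 symbol, 8 ε)
  (ab|a)*a : 12 transitions (4 symbol, 8 ε)
  ((ab|a)*a)* : 16 transitions (4 symbol, 12 ε)
  c|b : 6 transitions (2 symbol, 4 ε)
  b(c|b) : 7 transitions (3 symbol, 4 ε)
  ((ab|a)*a)*|b(c|b) : 27 transitions (7 symbol, 20 ε)

27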